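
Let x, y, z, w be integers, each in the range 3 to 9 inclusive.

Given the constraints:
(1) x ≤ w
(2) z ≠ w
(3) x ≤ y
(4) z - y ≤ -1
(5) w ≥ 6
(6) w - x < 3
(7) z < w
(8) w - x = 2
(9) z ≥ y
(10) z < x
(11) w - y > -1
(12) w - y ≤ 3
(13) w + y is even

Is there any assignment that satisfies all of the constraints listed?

Constraints 3, 9, and 10 give x ≤ y, y ≤ z, z < x. Chaining: x ≤ y ≤ z < x, which forces x < x — impossible.

Unsatisfiable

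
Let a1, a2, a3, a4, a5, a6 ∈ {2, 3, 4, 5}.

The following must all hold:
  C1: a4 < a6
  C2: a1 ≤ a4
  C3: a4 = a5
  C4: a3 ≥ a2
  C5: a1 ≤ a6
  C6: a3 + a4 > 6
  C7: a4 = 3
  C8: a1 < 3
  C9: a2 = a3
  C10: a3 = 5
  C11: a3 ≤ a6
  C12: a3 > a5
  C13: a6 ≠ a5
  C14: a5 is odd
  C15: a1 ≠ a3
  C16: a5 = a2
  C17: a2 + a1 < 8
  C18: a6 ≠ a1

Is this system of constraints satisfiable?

Unsatisfiable

Constraint 7 fixes a4 = 3 and constraint 10 fixes a3 = 5. Constraints 3, 9, and 16 give a4 = a5 = a2 = a3, so a4 = a3. But 3 ≠ 5 — contradiction.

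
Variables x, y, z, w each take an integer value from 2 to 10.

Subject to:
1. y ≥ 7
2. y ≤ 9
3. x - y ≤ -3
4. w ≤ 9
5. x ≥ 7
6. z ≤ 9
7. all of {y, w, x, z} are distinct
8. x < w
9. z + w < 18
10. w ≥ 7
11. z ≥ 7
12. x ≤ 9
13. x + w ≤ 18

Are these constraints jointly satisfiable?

Unsatisfiable

Constraints 1, 2, 4, 5, 6, 10, 11, and 12 confine each of y, w, x, z to the 3 values {7, …, 9}.
Constraint 7 requires all 4 of them to be distinct, but only 3 values are available — impossible by the pigeonhole principle.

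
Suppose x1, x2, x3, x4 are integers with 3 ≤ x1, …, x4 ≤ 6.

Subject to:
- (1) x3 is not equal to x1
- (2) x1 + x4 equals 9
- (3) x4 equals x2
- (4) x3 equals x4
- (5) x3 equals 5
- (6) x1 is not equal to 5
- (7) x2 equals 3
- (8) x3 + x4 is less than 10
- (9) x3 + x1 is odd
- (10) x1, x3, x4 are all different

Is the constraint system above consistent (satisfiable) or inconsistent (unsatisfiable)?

Constraint 5 fixes x3 = 5 and constraint 7 fixes x2 = 3. Constraints 3 and 4 give x3 = x4 = x2, so x3 = x2. But 5 ≠ 3 — contradiction.

Unsatisfiable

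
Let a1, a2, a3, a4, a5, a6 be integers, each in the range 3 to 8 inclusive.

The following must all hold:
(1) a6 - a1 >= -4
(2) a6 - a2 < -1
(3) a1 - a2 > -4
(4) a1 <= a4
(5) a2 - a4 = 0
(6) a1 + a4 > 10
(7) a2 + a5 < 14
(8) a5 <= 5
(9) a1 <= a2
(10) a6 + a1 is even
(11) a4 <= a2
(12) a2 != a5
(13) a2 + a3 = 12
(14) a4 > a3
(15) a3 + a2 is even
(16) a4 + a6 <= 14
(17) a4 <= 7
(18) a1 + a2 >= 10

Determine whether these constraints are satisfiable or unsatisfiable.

Satisfiable

The assignment a1 = 6, a2 = 7, a3 = 5, a4 = 7, a5 = 4, a6 = 4 works:
  constraint 1 holds since a6 - a1 = -2.
  constraint 2 holds since a6 - a2 = -3.
  constraint 3 holds since a1 - a2 = -1.
The rest check out directly.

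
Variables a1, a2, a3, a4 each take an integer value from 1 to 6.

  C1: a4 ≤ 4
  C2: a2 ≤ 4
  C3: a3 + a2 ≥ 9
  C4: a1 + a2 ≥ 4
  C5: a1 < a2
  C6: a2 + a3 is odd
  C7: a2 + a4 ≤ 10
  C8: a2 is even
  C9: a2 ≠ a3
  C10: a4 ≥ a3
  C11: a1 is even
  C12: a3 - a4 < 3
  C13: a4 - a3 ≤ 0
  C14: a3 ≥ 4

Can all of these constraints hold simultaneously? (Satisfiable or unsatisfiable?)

From constraints 1 and 10: a3 ≤ a4 ≤ 4. From constraint 2: a2 ≤ 4. Hence a3 + a2 ≤ 8. But constraint 3 requires a3 + a2 ≥ 9, and 9 > 8. Contradiction.

Unsatisfiable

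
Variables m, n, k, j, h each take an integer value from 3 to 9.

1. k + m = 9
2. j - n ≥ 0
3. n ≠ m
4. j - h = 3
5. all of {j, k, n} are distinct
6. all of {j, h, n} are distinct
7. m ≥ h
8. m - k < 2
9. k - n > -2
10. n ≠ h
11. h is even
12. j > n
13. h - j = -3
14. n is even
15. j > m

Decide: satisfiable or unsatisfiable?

Satisfiable

Try m = 4, n = 6, k = 5, j = 7, h = 4.
Check constraint 1: k + m = 9; constraint 2: j - n = 1; constraint 4: j - h = 3. The remaining constraints are straightforward to verify.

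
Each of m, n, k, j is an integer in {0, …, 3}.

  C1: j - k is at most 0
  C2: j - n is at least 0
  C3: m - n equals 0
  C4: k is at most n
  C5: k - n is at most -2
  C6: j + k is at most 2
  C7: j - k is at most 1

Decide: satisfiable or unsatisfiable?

Constraints 2, 5, and 7 give j − n ≥ 0, n − k ≥ 2, k − j ≥ -1.
Adding all 3 inequalities: the left sides telescope to 0, and the right sides sum to 0 + 2 + (-1) = 1. So 0 ≥ 1, which is false.

Unsatisfiable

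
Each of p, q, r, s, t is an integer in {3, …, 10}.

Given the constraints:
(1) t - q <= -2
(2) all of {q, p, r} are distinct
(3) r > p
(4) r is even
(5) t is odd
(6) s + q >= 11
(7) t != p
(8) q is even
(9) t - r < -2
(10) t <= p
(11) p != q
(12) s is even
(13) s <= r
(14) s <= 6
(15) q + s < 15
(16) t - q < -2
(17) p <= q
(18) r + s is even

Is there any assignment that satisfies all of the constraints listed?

Take p = 6, q = 10, r = 8, s = 4, t = 5. Then constraint 1: t - q = -5; constraint 6: s + q = 14, and every other listed constraint is also met.

Satisfiable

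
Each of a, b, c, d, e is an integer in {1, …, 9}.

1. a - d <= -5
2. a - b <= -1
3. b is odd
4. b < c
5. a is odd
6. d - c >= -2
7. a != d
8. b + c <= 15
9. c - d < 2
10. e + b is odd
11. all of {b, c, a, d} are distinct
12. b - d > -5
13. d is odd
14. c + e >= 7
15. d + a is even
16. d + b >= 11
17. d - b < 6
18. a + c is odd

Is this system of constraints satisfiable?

Satisfiable

Setting (a, b, c, d, e) = (1, 5, 8, 9, 2) satisfies everything: constraint 1: a - d = -8; constraint 2: a - b = -4, and the others follow.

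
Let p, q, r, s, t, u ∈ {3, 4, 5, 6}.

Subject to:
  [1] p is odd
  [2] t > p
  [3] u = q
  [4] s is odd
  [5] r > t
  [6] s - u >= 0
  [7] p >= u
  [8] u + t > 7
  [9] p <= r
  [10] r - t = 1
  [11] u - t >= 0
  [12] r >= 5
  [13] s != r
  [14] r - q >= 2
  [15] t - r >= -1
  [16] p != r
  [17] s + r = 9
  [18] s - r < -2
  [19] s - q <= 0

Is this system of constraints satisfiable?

Constraints 6, 11, 14, 15, and 19 give s − u ≥ 0, u − t ≥ 0, t − r ≥ -1, r − q ≥ 2, q − s ≥ 0.
Adding all 5 inequalities: the left sides telescope to 0, and the right sides sum to 0 + 0 + (-1) + 2 + 0 = 1. So 0 ≥ 1, which is false.

Unsatisfiable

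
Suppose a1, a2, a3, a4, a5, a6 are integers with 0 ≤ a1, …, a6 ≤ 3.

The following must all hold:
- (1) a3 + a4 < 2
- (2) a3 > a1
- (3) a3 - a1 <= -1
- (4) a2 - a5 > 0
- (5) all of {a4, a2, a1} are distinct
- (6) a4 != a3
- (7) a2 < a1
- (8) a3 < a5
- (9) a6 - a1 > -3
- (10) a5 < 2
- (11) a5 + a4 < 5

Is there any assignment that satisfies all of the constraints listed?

Constraints 2, 4, 7, and 8 give a1 < a3, a3 < a5, a5 < a2, a2 < a1. Chaining: a1 < a3 < a5 < a2 < a1, which forces a1 < a1 — impossible.

Unsatisfiable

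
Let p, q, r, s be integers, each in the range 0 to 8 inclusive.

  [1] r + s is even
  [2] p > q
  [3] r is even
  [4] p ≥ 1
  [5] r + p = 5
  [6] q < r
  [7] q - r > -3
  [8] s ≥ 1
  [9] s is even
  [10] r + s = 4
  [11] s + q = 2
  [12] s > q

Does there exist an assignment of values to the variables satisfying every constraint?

Satisfiable

Take p = 3, q = 0, r = 2, s = 2. Then constraint 5: r + p = 5; constraint 7: q - r = -2, and every other listed constraint is also met.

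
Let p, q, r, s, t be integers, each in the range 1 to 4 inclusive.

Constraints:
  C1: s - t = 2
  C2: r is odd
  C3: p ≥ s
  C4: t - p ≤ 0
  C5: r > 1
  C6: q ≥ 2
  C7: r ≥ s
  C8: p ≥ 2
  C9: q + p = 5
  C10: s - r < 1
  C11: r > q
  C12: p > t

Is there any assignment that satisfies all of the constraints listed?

Satisfiable

Try p = 3, q = 2, r = 3, s = 3, t = 1.
Check constraint 1: s - t = 2; constraint 4: t - p = -2. The remaining constraints are straightforward to verify.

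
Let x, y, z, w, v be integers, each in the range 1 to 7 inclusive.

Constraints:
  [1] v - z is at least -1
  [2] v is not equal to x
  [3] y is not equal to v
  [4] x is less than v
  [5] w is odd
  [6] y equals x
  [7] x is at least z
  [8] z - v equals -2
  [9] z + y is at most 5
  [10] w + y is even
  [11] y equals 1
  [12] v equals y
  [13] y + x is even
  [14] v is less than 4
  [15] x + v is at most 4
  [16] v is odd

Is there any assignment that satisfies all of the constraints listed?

Unsatisfiable

From constraints 6 and 12, v = y = x, so v = x. But constraint 2 says v ≠ x. Contradiction.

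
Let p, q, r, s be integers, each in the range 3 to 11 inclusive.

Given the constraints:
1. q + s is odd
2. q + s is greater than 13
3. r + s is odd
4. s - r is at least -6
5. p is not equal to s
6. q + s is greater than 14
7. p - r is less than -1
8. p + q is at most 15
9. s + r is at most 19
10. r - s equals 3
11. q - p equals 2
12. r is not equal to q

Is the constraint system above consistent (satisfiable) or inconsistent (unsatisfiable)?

Try p = 6, q = 8, r = 10, s = 7.
Check constraint 2: q + s = 15; constraint 4: s - r = -3; constraint 6: q + s = 15. The remaining constraints are straightforward to verify.

Satisfiable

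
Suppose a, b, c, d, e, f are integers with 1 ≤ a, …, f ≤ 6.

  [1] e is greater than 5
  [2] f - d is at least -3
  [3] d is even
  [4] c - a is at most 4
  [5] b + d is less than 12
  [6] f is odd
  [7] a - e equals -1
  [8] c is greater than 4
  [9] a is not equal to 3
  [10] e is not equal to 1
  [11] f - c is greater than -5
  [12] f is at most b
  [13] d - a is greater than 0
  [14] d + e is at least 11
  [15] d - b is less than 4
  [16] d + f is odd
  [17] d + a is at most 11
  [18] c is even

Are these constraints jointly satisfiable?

Satisfiable

The assignment a = 5, b = 4, c = 6, d = 6, e = 6, f = 3 works:
  constraint 2 holds since f - d = -3.
  constraint 4 holds since c - a = 1.
The rest check out directly.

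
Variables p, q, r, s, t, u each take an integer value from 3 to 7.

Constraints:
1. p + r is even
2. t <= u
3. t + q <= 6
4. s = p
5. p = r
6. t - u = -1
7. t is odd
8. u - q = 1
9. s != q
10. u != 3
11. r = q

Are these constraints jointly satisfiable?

Unsatisfiable

From constraints 4, 5, and 11, s = p = r = q, so s = q. But constraint 9 says s ≠ q. Contradiction.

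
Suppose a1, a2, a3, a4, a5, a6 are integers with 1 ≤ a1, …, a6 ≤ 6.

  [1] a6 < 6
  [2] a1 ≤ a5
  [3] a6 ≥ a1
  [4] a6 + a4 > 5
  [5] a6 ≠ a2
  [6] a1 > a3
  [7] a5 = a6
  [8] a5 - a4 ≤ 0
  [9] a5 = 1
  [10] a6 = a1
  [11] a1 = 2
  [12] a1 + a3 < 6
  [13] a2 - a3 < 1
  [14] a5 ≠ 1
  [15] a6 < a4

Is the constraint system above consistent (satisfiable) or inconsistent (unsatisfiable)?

Unsatisfiable

Constraint 9 fixes a5 = 1 and constraint 11 fixes a1 = 2. Constraints 7 and 10 give a5 = a6 = a1, so a5 = a1. But 1 ≠ 2 — contradiction.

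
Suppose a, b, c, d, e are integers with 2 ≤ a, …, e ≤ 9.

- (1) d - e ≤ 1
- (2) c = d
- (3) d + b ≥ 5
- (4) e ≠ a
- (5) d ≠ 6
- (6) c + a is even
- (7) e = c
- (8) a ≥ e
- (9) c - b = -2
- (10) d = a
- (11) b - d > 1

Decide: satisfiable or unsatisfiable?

From constraints 2, 7, and 10, e = c = d = a, so e = a. But constraint 4 says e ≠ a. Contradiction.

Unsatisfiable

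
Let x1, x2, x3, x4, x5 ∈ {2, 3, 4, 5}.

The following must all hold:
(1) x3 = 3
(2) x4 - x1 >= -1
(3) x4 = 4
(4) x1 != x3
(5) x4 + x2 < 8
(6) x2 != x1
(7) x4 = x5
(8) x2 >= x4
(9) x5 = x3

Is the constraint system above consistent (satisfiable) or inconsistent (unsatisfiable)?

Constraint 3 fixes x4 = 4 and constraint 1 fixes x3 = 3. Constraints 7 and 9 give x4 = x5 = x3, so x4 = x3. But 4 ≠ 3 — contradiction.

Unsatisfiable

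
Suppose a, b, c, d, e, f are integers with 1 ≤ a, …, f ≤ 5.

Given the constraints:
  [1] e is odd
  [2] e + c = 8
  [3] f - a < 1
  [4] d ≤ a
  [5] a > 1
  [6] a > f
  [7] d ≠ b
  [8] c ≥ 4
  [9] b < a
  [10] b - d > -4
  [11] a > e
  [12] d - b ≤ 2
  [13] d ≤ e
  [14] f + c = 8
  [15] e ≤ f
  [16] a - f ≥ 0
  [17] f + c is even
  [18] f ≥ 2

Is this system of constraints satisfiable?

Setting (a, b, c, d, e, f) = (4, 2, 5, 3, 3, 3) satisfies everything: constraint 2: e + c = 8; constraint 3: f - a = -1; constraint 10: b - d = -1, and the others follow.

Satisfiable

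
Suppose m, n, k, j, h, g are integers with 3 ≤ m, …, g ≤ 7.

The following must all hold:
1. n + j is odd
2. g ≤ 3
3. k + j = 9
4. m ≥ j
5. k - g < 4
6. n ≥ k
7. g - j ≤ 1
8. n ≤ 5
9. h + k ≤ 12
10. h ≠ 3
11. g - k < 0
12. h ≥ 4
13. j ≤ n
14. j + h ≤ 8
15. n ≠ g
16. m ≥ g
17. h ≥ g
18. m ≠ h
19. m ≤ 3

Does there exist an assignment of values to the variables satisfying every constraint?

Unsatisfiable

From constraints 6 and 8: k ≤ n ≤ 5. From constraints 4 and 19: j ≤ m ≤ 3. Hence k + j ≤ 8. But constraint 3 requires k + j = 9, and 9 > 8. Contradiction.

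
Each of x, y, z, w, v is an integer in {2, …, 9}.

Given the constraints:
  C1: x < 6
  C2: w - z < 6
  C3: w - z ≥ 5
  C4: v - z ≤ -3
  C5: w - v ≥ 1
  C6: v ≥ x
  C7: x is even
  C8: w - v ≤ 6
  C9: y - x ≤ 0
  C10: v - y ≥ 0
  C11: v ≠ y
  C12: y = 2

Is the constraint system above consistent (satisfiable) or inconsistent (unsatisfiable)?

Constraints 3, 4, and 8 give z − v ≥ 3, v − w ≥ -6, w − z ≥ 5.
Adding all 3 inequalities: the left sides telescope to 0, and the right sides sum to 3 + (-6) + 5 = 2. So 0 ≥ 2, which is false.

Unsatisfiable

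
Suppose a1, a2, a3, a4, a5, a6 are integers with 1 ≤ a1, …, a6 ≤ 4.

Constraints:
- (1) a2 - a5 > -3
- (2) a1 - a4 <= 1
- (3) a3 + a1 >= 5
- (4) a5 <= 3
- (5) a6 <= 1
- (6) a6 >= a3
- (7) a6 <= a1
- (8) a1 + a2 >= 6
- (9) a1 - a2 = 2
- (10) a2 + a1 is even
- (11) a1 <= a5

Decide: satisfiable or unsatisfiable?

From constraints 5 and 6: a3 ≤ a6 ≤ 1. From constraints 4 and 11: a1 ≤ a5 ≤ 3. Hence a3 + a1 ≤ 4. But constraint 3 requires a3 + a1 ≥ 5, and 5 > 4. Contradiction.

Unsatisfiable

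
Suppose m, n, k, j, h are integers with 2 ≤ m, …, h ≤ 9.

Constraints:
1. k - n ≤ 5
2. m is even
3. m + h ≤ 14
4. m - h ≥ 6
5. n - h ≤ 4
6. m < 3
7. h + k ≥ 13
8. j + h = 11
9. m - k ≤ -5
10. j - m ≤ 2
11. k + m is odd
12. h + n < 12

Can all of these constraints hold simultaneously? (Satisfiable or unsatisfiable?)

Unsatisfiable

Constraints 1, 4, 5, and 9 give m − h ≥ 6, h − n ≥ -4, n − k ≥ -5, k − m ≥ 5.
Adding all 4 inequalities: the left sides telescope to 0, and the right sides sum to 6 + (-4) + (-5) + 5 = 2. So 0 ≥ 2, which is false.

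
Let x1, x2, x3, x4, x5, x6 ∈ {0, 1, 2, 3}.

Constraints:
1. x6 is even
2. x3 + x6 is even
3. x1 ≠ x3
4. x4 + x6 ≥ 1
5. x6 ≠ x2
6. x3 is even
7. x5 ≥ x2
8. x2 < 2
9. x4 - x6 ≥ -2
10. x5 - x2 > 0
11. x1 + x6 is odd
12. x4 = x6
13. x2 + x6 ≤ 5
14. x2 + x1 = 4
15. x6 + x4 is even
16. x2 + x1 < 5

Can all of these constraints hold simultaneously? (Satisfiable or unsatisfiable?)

One satisfying assignment is x1 = 3, x2 = 1, x3 = 2, x4 = 2, x5 = 2, x6 = 2.
For the less obvious constraints — constraint 4: x4 + x6 = 4; constraint 9: x4 - x6 = 0; constraint 10: x5 - x2 = 1 — and the others hold by inspection.

Satisfiable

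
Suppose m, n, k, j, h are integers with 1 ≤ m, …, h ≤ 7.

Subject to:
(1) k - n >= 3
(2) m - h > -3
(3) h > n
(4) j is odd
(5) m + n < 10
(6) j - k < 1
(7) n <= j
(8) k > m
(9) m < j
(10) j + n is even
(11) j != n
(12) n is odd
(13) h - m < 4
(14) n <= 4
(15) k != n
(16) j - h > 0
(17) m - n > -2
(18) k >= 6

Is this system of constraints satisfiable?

Satisfiable

The assignment m = 4, n = 3, k = 7, j = 7, h = 6 works:
  constraint 1 holds since k - n = 4.
  constraint 2 holds since m - h = -2.
The rest check out directly.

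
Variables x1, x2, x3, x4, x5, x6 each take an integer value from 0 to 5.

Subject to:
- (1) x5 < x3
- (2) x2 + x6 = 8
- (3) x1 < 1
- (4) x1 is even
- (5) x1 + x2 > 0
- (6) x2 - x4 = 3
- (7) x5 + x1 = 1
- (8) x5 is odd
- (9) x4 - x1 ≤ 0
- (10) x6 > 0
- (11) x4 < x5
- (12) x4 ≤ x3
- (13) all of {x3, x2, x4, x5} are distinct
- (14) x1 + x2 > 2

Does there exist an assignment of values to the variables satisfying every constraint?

The assignment x1 = 0, x2 = 3, x3 = 2, x4 = 0, x5 = 1, x6 = 5 works:
  constraint 2 holds since x2 + x6 = 8.
  constraint 5 holds since x1 + x2 = 3.
The rest check out directly.

Satisfiable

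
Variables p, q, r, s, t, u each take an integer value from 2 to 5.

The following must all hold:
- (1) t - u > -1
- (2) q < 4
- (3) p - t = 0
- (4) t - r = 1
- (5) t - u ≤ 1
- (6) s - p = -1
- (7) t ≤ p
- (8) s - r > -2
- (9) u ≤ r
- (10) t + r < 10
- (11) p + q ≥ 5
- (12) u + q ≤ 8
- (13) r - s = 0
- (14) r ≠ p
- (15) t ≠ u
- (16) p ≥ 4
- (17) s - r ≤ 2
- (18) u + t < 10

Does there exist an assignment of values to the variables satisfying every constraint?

The assignment p = 4, q = 3, r = 3, s = 3, t = 4, u = 3 works:
  constraint 1 holds since t - u = 1.
  constraint 3 holds since p - t = 0.
The rest check out directly.

Satisfiable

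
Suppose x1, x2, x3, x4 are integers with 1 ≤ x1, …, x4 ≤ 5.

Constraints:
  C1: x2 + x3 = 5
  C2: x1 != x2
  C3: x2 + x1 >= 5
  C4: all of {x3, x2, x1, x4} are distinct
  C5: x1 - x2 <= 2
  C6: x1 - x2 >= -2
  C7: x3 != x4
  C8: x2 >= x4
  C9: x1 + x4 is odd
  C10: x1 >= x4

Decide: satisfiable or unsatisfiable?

One satisfying assignment is x1 = 3, x2 = 4, x3 = 1, x4 = 2.
For the less obvious constraints — constraint 1: x2 + x3 = 5; constraint 3: x2 + x1 = 7 — and the others hold by inspection.

Satisfiable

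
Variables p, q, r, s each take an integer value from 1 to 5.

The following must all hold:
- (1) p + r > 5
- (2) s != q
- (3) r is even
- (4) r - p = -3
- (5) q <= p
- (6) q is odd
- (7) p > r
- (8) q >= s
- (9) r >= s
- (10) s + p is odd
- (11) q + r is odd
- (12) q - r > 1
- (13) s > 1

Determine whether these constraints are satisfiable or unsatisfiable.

Satisfiable

Setting (p, q, r, s) = (5, 5, 2, 2) satisfies everything: constraint 1: p + r = 7; constraint 4: r - p = -3; constraint 12: q - r = 3, and the others follow.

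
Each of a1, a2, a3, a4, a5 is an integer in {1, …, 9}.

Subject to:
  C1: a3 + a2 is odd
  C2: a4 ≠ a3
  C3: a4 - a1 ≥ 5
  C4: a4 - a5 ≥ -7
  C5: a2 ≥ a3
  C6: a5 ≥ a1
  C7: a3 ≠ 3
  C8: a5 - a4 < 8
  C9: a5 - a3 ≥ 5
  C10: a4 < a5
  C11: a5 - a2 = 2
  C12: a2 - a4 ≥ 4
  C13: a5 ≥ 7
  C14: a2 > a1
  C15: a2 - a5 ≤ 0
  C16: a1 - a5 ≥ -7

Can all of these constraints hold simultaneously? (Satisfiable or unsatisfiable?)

Constraints 3, 12, 15, and 16 give a4 − a1 ≥ 5, a1 − a5 ≥ -7, a5 − a2 ≥ 0, a2 − a4 ≥ 4.
Adding all 4 inequalities: the left sides telescope to 0, and the right sides sum to 5 + (-7) + 0 + 4 = 2. So 0 ≥ 2, which is false.

Unsatisfiable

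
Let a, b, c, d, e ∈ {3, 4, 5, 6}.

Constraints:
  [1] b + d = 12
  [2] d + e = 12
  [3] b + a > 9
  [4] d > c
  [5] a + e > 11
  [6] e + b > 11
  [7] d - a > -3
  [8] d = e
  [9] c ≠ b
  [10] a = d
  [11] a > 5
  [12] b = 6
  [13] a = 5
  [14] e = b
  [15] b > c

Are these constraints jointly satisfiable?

Constraint 13 fixes a = 5 and constraint 12 fixes b = 6. Constraints 8, 10, and 14 give a = d = e = b, so a = b. But 5 ≠ 6 — contradiction.

Unsatisfiable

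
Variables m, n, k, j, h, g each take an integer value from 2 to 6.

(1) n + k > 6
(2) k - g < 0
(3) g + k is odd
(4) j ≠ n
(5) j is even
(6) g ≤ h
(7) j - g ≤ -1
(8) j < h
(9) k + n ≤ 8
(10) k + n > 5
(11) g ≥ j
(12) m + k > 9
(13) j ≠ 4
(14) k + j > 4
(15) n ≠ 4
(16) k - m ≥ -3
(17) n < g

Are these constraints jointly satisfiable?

Satisfiable

Take m = 6, n = 3, k = 5, j = 2, h = 6, g = 6. Then constraint 1: n + k = 8; constraint 2: k - g = -1, and every other listed constraint is also met.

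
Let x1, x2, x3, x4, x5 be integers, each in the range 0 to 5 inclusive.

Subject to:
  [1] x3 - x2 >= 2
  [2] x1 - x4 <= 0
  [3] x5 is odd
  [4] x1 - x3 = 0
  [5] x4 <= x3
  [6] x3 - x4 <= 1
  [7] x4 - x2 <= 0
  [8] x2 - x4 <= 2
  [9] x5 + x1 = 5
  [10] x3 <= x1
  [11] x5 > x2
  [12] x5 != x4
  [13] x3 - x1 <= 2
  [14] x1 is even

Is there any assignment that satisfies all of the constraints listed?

Unsatisfiable

Constraints 1, 6, and 7 give x3 − x2 ≥ 2, x2 − x4 ≥ 0, x4 − x3 ≥ -1.
Adding all 3 inequalities: the left sides telescope to 0, and the right sides sum to 2 + 0 + (-1) = 1. So 0 ≥ 1, which is false.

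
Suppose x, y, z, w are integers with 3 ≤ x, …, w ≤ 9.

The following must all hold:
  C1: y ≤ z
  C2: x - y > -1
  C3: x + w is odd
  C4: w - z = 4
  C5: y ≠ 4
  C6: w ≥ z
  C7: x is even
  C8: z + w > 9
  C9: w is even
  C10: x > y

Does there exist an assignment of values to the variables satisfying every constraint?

Constraint 7 makes x even and constraint 9 makes w even, so x + w must be even. Constraint 3 says x + w is odd — contradiction.

Unsatisfiable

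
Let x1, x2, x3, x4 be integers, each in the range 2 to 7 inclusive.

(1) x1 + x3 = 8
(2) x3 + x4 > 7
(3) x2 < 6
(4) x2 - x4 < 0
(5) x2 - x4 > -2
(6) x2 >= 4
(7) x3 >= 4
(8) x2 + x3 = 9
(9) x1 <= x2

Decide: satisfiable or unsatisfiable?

Take x1 = 4, x2 = 5, x3 = 4, x4 = 6. Then constraint 1: x1 + x3 = 8; constraint 2: x3 + x4 = 10, and every other listed constraint is also met.

Satisfiable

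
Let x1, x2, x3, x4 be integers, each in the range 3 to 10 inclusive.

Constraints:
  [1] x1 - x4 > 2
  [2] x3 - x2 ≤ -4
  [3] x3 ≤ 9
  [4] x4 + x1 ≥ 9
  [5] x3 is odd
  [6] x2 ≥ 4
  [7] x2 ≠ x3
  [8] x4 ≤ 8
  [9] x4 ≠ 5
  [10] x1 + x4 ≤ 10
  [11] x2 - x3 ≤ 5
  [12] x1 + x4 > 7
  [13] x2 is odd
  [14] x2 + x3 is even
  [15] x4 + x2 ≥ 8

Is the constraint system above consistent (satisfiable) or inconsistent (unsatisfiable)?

Satisfiable

One satisfying assignment is x1 = 7, x2 = 7, x3 = 3, x4 = 3.
For the less obvious constraints — constraint 1: x1 - x4 = 4; constraint 2: x3 - x2 = -4; constraint 4: x4 + x1 = 10 — and the others hold by inspection.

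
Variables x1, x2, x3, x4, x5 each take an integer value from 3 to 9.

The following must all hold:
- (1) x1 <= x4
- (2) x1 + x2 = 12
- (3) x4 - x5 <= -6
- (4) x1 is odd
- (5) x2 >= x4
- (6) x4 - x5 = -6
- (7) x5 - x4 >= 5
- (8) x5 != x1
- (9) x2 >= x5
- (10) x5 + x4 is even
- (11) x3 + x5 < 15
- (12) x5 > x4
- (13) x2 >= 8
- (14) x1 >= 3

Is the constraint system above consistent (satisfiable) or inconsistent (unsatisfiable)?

Try x1 = 3, x2 = 9, x3 = 4, x4 = 3, x5 = 9.
Check constraint 2: x1 + x2 = 12; constraint 3: x4 - x5 = -6. The remaining constraints are straightforward to verify.

Satisfiable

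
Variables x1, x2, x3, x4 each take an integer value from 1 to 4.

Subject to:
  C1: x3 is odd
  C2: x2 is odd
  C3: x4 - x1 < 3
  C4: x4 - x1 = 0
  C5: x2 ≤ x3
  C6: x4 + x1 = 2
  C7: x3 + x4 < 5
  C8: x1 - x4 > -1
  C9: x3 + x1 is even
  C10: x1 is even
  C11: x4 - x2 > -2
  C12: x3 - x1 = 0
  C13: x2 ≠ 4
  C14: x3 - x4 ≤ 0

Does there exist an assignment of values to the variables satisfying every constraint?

Constraint 1 makes x3 odd and constraint 10 makes x1 even, so x3 + x1 must be odd. Constraint 9 says x3 + x1 is even — contradiction.

Unsatisfiable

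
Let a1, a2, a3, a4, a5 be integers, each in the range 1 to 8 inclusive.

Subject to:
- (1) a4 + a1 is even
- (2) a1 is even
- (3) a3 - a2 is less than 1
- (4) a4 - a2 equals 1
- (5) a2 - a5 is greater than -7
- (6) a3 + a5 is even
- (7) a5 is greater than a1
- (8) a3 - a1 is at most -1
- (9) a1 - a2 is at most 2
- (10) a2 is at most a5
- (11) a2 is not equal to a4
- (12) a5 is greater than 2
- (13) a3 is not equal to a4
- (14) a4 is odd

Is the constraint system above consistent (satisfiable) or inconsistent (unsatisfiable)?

Unsatisfiable

Constraint 14 makes a4 odd and constraint 2 makes a1 even, so a4 + a1 must be odd. Constraint 1 says a4 + a1 is even — contradiction.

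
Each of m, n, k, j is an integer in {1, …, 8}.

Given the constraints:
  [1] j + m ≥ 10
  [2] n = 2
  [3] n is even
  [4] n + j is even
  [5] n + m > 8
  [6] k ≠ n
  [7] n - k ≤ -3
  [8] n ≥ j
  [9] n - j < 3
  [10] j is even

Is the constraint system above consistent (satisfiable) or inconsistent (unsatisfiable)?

One satisfying assignment is m = 8, n = 2, k = 8, j = 2.
For the less obvious constraints — constraint 1: j + m = 10; constraint 5: n + m = 10 — and the others hold by inspection.

Satisfiable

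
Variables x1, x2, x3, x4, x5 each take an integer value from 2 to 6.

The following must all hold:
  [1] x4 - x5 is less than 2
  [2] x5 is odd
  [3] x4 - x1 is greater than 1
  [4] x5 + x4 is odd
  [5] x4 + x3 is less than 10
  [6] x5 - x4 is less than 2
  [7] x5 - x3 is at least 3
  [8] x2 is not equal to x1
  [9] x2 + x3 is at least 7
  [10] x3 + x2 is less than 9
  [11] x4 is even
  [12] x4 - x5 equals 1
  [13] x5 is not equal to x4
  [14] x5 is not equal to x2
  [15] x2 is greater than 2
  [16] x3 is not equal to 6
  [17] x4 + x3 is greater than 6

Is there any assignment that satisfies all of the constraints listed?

Setting (x1, x2, x3, x4, x5) = (2, 6, 2, 6, 5) satisfies everything: constraint 1: x4 - x5 = 1; constraint 3: x4 - x1 = 4, and the others follow.

Satisfiable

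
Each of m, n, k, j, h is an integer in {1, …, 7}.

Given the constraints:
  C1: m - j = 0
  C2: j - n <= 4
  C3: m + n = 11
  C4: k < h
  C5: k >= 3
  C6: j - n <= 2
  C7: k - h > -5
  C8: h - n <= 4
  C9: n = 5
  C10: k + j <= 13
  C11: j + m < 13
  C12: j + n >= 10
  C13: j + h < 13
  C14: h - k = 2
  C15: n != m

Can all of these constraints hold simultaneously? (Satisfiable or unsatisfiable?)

One satisfying assignment is m = 6, n = 5, k = 4, j = 6, h = 6.
For the less obvious constraints — constraint 1: m - j = 0; constraint 2: j - n = 1; constraint 3: m + n = 11 — and the others hold by inspection.

Satisfiable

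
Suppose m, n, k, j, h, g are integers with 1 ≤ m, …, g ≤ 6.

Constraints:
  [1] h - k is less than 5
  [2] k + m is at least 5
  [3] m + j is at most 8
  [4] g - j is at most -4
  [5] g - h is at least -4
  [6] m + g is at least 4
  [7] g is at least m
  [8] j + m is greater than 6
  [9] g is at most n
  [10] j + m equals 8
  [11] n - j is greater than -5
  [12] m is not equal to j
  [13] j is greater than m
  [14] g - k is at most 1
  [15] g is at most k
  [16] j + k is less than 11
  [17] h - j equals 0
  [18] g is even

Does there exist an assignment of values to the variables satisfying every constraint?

The assignment m = 2, n = 4, k = 3, j = 6, h = 6, g = 2 works:
  constraint 1 holds since h - k = 3.
  constraint 2 holds since k + m = 5.
The rest check out directly.

Satisfiable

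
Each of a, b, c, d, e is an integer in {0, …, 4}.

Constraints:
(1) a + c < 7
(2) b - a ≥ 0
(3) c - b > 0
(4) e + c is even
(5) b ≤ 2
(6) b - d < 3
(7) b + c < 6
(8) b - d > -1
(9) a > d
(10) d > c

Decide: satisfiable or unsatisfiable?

Unsatisfiable

Constraints 2, 3, 9, and 10 give d < a, a ≤ b, b < c, c < d. Chaining: d < a ≤ b < c < d, which forces d < d — impossible.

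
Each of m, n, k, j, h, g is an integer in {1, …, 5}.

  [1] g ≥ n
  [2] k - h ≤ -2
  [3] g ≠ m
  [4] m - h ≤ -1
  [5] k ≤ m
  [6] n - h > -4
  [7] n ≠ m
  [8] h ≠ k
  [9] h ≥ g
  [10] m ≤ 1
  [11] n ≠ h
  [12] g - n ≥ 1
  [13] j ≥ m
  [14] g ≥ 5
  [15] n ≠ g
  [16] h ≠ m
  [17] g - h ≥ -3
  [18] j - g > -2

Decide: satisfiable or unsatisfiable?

Satisfiable

Try m = 1, n = 3, k = 1, j = 5, h = 5, g = 5.
Check constraint 2: k - h = -4; constraint 4: m - h = -4. The remaining constraints are straightforward to verify.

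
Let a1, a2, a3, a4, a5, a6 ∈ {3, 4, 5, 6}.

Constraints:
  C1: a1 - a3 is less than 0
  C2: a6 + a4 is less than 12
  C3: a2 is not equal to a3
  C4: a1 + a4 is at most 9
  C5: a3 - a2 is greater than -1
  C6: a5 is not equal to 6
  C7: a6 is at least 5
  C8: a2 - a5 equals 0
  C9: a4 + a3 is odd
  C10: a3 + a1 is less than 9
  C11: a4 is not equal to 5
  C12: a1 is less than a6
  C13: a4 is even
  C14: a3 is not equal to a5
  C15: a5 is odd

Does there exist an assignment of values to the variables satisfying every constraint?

Setting (a1, a2, a3, a4, a5, a6) = (3, 3, 5, 4, 3, 6) satisfies everything: constraint 1: a1 - a3 = -2; constraint 2: a6 + a4 = 10, and the others follow.

Satisfiable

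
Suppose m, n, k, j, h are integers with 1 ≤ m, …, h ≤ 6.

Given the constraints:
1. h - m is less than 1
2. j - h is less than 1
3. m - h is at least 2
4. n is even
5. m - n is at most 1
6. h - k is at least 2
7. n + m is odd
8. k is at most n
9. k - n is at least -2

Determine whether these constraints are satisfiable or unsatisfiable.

Constraints 3, 5, 6, and 9 give m − h ≥ 2, h − k ≥ 2, k − n ≥ -2, n − m ≥ -1.
Adding all 4 inequalities: the left sides telescope to 0, and the right sides sum to 2 + 2 + (-2) + (-1) = 1. So 0 ≥ 1, which is false.

Unsatisfiable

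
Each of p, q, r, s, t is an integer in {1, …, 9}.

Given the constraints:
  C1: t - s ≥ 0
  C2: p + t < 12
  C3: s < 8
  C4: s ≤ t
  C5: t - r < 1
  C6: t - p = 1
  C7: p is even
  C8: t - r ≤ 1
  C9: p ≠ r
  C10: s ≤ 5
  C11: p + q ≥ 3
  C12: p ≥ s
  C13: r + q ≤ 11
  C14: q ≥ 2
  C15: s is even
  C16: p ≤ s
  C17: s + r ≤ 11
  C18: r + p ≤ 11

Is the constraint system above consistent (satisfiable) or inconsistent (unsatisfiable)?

Take p = 4, q = 2, r = 7, s = 4, t = 5. Then constraint 1: t - s = 1; constraint 2: p + t = 9; constraint 5: t - r = -2, and every other listed constraint is also met.

Satisfiable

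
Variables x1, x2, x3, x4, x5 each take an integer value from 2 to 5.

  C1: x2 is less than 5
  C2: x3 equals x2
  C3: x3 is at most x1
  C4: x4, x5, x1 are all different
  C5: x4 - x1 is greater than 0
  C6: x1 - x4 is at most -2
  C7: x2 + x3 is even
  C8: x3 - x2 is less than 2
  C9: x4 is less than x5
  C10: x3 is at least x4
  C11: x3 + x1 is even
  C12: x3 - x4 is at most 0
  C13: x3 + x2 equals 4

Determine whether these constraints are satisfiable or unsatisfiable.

Unsatisfiable

Constraints 3, 5, and 10 give x4 ≤ x3, x3 ≤ x1, x1 < x4. Chaining: x4 ≤ x3 ≤ x1 < x4, which forces x4 < x4 — impossible.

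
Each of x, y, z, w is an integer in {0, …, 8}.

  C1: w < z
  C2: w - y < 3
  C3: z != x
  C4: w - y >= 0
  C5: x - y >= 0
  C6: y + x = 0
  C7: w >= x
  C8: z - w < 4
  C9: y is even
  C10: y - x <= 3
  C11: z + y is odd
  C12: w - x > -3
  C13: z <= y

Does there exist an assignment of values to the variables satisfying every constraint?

Unsatisfiable

Constraints 1, 5, 7, and 13 give w < z, z ≤ y, y ≤ x, x ≤ w. Chaining: w < z ≤ y ≤ x ≤ w, which forces w < w — impossible.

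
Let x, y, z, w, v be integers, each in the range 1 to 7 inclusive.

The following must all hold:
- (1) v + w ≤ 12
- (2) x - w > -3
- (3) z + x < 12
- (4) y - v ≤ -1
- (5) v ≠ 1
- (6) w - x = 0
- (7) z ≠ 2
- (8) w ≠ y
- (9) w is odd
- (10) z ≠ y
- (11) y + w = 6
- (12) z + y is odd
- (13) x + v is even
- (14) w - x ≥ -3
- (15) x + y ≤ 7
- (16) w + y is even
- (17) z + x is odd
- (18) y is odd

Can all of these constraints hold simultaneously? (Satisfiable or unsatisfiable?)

Try x = 5, y = 1, z = 6, w = 5, v = 5.
Check constraint 1: v + w = 10; constraint 2: x - w = 0. The remaining constraints are straightforward to verify.

Satisfiable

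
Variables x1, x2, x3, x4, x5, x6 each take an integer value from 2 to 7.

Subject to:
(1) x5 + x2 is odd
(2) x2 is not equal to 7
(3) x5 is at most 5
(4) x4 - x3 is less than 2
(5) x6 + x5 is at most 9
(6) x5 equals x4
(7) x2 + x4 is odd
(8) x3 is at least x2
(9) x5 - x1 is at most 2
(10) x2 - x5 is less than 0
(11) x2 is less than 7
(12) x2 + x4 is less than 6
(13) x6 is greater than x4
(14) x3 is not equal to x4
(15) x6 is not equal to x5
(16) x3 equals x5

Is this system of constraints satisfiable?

From constraints 6 and 16, x3 = x5 = x4, so x3 = x4. But constraint 14 says x3 ≠ x4. Contradiction.

Unsatisfiable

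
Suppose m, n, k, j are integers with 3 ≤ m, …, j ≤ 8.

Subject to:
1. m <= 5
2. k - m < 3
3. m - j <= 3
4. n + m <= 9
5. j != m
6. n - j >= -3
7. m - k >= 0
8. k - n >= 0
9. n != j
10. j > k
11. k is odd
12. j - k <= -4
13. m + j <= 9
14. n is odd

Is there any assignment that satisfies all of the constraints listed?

Unsatisfiable

Constraints 3, 7, and 12 give k − j ≥ 4, j − m ≥ -3, m − k ≥ 0.
Adding all 3 inequalities: the left sides telescope to 0, and the right sides sum to 4 + (-3) + 0 = 1. So 0 ≥ 1, which is false.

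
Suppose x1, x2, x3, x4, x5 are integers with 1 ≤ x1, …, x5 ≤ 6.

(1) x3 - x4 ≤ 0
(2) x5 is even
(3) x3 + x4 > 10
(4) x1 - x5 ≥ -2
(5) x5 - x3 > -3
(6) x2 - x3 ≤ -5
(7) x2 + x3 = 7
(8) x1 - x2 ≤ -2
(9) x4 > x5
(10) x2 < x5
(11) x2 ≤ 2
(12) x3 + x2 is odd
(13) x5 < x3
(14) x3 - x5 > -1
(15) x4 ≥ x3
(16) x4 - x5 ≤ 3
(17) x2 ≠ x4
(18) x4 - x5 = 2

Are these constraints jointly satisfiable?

Unsatisfiable

Constraints 1, 4, 6, 8, and 16 give x2 − x1 ≥ 2, x1 − x5 ≥ -2, x5 − x4 ≥ -3, x4 − x3 ≥ 0, x3 − x2 ≥ 5.
Adding all 5 inequalities: the left sides telescope to 0, and the right sides sum to 2 + (-2) + (-3) + 0 + 5 = 2. So 0 ≥ 2, which is false.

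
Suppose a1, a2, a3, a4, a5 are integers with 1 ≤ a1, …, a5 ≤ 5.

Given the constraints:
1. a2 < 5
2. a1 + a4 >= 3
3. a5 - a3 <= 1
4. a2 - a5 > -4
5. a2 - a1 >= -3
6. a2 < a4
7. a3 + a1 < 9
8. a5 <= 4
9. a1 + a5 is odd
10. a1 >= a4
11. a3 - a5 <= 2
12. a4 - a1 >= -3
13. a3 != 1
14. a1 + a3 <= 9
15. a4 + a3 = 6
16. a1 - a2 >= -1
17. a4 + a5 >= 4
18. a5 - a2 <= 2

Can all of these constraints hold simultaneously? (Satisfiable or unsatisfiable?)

Take a1 = 3, a2 = 1, a3 = 3, a4 = 3, a5 = 2. Then constraint 2: a1 + a4 = 6; constraint 3: a5 - a3 = -1, and every other listed constraint is also met.

Satisfiable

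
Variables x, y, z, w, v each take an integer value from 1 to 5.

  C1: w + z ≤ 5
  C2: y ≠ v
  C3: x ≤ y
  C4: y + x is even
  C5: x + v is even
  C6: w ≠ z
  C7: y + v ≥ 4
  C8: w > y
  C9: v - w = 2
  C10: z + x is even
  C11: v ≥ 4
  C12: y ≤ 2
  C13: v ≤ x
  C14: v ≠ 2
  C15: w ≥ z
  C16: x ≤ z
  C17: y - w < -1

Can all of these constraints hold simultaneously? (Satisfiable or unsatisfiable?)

Unsatisfiable

From constraints 11 and 13: x ≥ v and v ≥ 4, so x ≥ 4. From constraints 3 and 12: x ≤ y and y ≤ 2, so x ≤ 2. But 2 < 4, so no value of x works.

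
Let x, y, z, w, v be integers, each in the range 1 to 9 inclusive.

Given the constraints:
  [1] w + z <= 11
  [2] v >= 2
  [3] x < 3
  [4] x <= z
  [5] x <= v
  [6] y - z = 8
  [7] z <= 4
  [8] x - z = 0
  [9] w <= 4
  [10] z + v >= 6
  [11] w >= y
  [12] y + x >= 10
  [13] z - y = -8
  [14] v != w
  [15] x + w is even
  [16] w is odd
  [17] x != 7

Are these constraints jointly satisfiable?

Unsatisfiable

From constraints 9 and 11: y ≤ w ≤ 4. From constraints 4 and 7: x ≤ z ≤ 4. Hence y + x ≤ 8. But constraint 12 requires y + x ≥ 10, and 10 > 8. Contradiction.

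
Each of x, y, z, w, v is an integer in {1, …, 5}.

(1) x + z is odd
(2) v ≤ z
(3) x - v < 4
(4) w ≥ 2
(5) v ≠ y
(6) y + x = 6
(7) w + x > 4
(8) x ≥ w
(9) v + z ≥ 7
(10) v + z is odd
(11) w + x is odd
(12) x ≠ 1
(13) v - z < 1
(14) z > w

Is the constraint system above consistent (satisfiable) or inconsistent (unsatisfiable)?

One satisfying assignment is x = 5, y = 1, z = 4, w = 2, v = 3.
For the less obvious constraints — constraint 3: x - v = 2; constraint 6: y + x = 6 — and the others hold by inspection.

Satisfiable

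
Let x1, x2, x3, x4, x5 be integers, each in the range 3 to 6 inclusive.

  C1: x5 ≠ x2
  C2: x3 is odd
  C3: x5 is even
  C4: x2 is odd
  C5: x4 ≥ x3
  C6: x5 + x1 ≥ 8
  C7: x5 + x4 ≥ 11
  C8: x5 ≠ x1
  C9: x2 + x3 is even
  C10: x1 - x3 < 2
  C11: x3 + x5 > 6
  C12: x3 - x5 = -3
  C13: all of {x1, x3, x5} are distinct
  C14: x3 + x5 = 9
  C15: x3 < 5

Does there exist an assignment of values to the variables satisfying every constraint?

Take x1 = 4, x2 = 3, x3 = 3, x4 = 5, x5 = 6. Then constraint 6: x5 + x1 = 10; constraint 7: x5 + x4 = 11, and every other listed constraint is also met.

Satisfiable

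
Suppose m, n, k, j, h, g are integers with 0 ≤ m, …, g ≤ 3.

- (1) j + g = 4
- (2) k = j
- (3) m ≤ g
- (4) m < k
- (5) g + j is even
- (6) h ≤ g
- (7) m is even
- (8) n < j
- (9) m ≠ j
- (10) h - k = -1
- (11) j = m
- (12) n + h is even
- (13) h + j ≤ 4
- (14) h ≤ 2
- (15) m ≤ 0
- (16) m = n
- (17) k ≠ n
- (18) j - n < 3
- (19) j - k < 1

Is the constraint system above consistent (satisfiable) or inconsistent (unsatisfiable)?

Unsatisfiable

From constraints 2, 11, and 16, k = j = m = n, so k = n. But constraint 17 says k ≠ n. Contradiction.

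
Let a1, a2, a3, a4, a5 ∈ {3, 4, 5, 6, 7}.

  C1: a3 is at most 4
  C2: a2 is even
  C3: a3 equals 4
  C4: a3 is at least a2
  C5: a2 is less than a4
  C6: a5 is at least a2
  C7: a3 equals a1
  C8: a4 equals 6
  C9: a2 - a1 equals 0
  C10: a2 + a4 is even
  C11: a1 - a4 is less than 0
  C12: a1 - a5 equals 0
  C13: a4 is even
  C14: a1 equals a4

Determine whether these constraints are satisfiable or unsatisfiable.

Constraint 3 fixes a3 = 4 and constraint 8 fixes a4 = 6. Constraints 7 and 14 give a3 = a1 = a4, so a3 = a4. But 4 ≠ 6 — contradiction.

Unsatisfiable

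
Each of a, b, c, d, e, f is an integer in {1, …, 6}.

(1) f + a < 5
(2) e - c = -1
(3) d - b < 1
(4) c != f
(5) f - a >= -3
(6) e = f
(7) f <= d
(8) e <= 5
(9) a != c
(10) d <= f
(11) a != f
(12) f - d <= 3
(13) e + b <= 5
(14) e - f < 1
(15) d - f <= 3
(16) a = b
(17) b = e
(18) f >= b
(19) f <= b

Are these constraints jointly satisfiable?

From constraints 6, 16, and 17, a = b = e = f, so a = f. But constraint 11 says a ≠ f. Contradiction.

Unsatisfiable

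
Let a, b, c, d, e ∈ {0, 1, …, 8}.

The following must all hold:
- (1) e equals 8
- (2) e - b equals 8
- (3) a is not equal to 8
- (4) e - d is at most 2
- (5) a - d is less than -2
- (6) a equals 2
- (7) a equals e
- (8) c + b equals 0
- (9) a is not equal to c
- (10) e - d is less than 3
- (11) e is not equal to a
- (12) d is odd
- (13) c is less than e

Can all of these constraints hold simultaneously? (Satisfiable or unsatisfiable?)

Unsatisfiable

Constraint 6 fixes a = 2 and constraint 1 fixes e = 8, but constraint 7 requires a = e. Since 2 ≠ 8, contradiction.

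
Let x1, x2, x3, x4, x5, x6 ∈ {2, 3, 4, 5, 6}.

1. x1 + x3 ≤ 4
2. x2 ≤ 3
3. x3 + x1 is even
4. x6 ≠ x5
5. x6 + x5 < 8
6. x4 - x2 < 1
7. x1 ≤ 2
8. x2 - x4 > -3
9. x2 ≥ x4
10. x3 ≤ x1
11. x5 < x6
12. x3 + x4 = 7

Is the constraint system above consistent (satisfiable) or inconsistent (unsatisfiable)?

From constraints 7 and 10: x3 ≤ x1 ≤ 2. From constraints 2 and 9: x4 ≤ x2 ≤ 3. Hence x3 + x4 ≤ 5. But constraint 12 requires x3 + x4 = 7, and 7 > 5. Contradiction.

Unsatisfiable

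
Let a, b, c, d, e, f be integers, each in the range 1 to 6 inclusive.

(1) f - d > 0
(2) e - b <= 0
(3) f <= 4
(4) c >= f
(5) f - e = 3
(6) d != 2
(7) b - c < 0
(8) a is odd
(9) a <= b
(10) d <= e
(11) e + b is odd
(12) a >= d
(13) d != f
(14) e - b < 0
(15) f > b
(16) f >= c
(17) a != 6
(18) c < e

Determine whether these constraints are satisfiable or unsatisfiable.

Unsatisfiable

Constraints 4, 14, 15, and 18 give f ≤ c, c < e, e < b, b < f. Chaining: f ≤ c < e < b < f, which forces f < f — impossible.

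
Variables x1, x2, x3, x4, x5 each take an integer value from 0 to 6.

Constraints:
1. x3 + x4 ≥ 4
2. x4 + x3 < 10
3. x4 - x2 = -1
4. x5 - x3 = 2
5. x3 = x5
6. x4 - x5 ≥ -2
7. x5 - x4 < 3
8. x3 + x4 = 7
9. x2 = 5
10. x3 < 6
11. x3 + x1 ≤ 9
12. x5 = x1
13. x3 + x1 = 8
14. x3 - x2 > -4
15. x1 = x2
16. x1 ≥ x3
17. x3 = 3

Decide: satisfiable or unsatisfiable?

Constraint 17 fixes x3 = 3 and constraint 9 fixes x2 = 5. Constraints 5, 12, and 15 give x3 = x5 = x1 = x2, so x3 = x2. But 3 ≠ 5 — contradiction.

Unsatisfiable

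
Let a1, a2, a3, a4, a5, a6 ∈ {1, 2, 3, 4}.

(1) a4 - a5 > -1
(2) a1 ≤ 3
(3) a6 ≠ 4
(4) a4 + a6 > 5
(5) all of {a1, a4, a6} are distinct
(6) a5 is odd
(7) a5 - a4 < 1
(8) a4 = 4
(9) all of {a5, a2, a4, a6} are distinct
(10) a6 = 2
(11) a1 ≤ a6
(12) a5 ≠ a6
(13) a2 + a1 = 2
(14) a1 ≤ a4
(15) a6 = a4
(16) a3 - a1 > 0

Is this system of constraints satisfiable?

Constraint 10 fixes a6 = 2 and constraint 8 fixes a4 = 4, but constraint 15 requires a6 = a4. Since 2 ≠ 4, contradiction.

Unsatisfiable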